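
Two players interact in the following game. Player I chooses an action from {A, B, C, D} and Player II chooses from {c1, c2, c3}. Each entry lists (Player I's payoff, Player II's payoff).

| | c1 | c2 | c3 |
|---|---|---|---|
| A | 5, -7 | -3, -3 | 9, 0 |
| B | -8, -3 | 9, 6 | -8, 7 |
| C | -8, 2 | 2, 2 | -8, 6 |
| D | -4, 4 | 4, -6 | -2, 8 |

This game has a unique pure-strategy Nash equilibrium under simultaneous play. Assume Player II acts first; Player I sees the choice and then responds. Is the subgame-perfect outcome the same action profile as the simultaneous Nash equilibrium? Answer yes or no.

no

Backward induction with Player II moving first.
- c1 → Player I plays A (best of 5, -8, -8, -4); Player II gets -7.
- c2 → Player I plays B (best of -3, 9, 2, 4); Player II gets 6.
- c3 → Player I plays A (best of 9, -8, -8, -2); Player II gets 0.
Maximizing over -7, 6, 0, Player II chooses c2. Subgame-perfect outcome: (B, c2) with payoffs (9, 6).
Now find the simultaneous Nash equilibrium.
Player I's best replies: c1→A; c2→B; c3→A.
Player II's best replies: A→c3; B→c3; C→c3; D→c3.
Only (A, c3) has each player best-responding; Nash payoffs (9, 0).
Sequential outcome (B, c2) differs from the Nash profile (A, c3).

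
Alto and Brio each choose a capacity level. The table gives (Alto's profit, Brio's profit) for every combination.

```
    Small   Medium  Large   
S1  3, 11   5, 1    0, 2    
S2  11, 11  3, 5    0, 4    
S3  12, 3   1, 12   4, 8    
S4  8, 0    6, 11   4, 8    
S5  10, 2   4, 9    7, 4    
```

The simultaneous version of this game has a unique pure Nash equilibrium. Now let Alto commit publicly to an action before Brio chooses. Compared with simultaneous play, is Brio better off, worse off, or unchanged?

unchanged

Brio best-responds to each possible Alto move:
- S1 → Brio plays Small (best of 11, 1, 2); Alto gets 3.
- S2 → Brio plays Small (best of 11, 5, 4); Alto gets 11.
- S3 → Brio plays Medium (best of 3, 12, 8); Alto gets 1.
- S4 → Brio plays Medium (best of 0, 11, 8); Alto gets 6.
- S5 → Brio plays Medium (best of 2, 9, 4); Alto gets 4.
Maximizing over 3, 11, 1, 6, 4, Alto chooses S2. Subgame-perfect outcome: (S2, Small) with payoffs (11, 11).
For the simultaneous game, intersect best replies.
Alto's best replies: Small→S3; Medium→S4; Large→S5.
Brio's best replies: S1→Small; S2→Small; S3→Medium; S4→Medium; S5→Medium.
Only (S4, Medium) has each player best-responding; Nash payoffs (6, 11).
Brio earns 11 sequentially versus 11 at the Nash outcome: unchanged.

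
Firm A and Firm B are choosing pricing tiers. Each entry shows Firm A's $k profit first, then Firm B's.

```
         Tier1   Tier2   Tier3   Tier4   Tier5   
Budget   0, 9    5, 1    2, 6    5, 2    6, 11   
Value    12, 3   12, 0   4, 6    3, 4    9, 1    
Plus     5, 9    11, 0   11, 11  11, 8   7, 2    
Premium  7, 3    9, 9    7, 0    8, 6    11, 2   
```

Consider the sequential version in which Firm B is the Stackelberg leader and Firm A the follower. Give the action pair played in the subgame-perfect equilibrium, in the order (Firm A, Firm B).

(Plus, Tier3)

Solve by backward induction (Firm B leads).
- Tier1 → Firm A plays Value (best of 0, 12, 5, 7); Firm B gets 3.
- Tier2 → Firm A plays Value (best of 5, 12, 11, 9); Firm B gets 0.
- Tier3 → Firm A plays Plus (best of 2, 4, 11, 7); Firm B gets 11.
- Tier4 → Firm A plays Plus (best of 5, 3, 11, 8); Firm B gets 8.
- Tier5 → Firm A plays Premium (best of 6, 9, 7, 11); Firm B gets 2.
Firm B's induced payoffs are 3, 0, 11, 8, 2, so Firm B commits to Tier3. Subgame-perfect outcome: (Plus, Tier3) with payoffs (11, 11).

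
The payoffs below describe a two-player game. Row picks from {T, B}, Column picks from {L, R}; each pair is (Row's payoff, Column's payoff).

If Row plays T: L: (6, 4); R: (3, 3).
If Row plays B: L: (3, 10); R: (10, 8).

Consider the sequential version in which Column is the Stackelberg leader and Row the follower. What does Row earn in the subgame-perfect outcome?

10

Backward induction with Column moving first.
- L: Row compares 6, 3 and picks T; Column would get 4.
- R: Row compares 3, 10 and picks B; Column would get 8.
Column's induced payoffs are 4, 8, so Column commits to R. Subgame-perfect outcome: (B, R) with payoffs (10, 8).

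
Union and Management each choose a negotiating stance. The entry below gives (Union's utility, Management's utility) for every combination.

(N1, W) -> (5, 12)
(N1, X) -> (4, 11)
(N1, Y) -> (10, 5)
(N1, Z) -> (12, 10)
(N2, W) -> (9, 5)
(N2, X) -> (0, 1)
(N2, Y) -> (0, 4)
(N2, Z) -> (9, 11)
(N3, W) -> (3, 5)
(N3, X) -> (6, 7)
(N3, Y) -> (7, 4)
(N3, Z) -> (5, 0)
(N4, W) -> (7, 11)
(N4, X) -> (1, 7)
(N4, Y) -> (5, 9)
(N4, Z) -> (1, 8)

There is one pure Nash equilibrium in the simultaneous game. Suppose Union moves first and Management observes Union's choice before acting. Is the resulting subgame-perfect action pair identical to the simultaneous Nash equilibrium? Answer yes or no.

no

Management best-responds to each possible Union move:
- N1 → Management plays W (best of 12, 11, 5, 10); Union gets 5.
- N2 → Management plays Z (best of 5, 1, 4, 11); Union gets 9.
- N3 → Management plays X (best of 5, 7, 4, 0); Union gets 6.
- N4 → Management plays W (best of 11, 7, 9, 8); Union gets 7.
Union's induced payoffs are 5, 9, 6, 7, so Union commits to N2. Subgame-perfect outcome: (N2, Z) with payoffs (9, 11).
Under simultaneous play:
Union's best replies: W→N2; X→N3; Y→N1; Z→N1.
Management's best replies: N1→W; N2→Z; N3→X; N4→W.
The unique mutual best reply is (N3, X), giving (6, 7).
Sequential outcome (N2, Z) differs from the Nash profile (N3, X).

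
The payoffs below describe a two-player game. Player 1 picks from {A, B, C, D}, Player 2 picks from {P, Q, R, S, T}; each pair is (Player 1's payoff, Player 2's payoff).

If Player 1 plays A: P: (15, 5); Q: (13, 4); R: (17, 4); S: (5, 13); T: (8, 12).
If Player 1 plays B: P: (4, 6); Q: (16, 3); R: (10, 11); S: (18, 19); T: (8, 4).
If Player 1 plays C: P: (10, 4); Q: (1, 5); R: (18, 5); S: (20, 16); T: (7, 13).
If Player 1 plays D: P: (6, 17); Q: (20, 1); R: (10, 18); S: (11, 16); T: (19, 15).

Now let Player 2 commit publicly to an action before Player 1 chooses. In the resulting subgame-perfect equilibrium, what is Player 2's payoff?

16

Work backward from Player 1's decision.
- P: BR = A, leader payoff 5.
- Q: BR = D, leader payoff 1.
- R: BR = C, leader payoff 5.
- S: BR = C, leader payoff 16.
- T: BR = D, leader payoff 15.
Among 5, 1, 5, 16, 15, the best is 16 at S. Subgame-perfect outcome: (C, S) with payoffs (20, 16).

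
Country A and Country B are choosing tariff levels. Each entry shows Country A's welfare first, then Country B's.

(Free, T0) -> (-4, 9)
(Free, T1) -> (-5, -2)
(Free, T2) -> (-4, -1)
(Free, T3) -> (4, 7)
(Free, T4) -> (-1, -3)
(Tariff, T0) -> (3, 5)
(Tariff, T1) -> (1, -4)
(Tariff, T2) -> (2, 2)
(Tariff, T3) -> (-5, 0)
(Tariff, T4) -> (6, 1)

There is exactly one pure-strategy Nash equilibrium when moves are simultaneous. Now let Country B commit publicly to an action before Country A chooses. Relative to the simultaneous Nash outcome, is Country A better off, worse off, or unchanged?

better off

Backward induction with Country B moving first.
- T0 → Country A plays Tariff (best of -4, 3); Country B gets 5.
- T1 → Country A plays Tariff (best of -5, 1); Country B gets -4.
- T2 → Country A plays Tariff (best of -4, 2); Country B gets 2.
- T3 → Country A plays Free (best of 4, -5); Country B gets 7.
- T4 → Country A plays Tariff (best of -1, 6); Country B gets 1.
Among 5, -4, 2, 7, 1, the best is 7 at T3. Subgame-perfect outcome: (Free, T3) with payoffs (4, 7).
Now find the simultaneous Nash equilibrium.
Country A's best replies: T0→Tariff; T1→Tariff; T2→Tariff; T3→Free; T4→Tariff.
Country B's best replies: Free→T0; Tariff→T0.
Only (Tariff, T0) has each player best-responding; Nash payoffs (3, 5).
Country A earns 4 sequentially versus 3 at the Nash outcome: better off.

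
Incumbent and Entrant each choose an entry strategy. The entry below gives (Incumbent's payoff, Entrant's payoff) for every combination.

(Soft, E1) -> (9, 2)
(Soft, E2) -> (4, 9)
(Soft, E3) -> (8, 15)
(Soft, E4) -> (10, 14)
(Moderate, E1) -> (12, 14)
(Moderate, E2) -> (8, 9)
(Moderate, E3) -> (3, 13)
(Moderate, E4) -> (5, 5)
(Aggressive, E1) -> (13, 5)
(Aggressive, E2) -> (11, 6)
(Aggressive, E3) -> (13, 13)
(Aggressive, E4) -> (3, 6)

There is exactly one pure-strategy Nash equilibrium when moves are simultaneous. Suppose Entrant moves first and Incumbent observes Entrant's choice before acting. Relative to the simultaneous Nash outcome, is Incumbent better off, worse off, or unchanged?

Work backward from Incumbent's decision.
- E1: Incumbent compares 9, 12, 13 and picks Aggressive; Entrant would get 5.
- E2: Incumbent compares 4, 8, 11 and picks Aggressive; Entrant would get 6.
- E3: Incumbent compares 8, 3, 13 and picks Aggressive; Entrant would get 13.
- E4: Incumbent compares 10, 5, 3 and picks Soft; Entrant would get 14.
Maximizing over 5, 6, 13, 14, Entrant chooses E4. Subgame-perfect outcome: (Soft, E4) with payoffs (10, 14).
For the simultaneous game, intersect best replies.
Incumbent's best replies: E1→Aggressive; E2→Aggressive; E3→Aggressive; E4→Soft.
Entrant's best replies: Soft→E3; Moderate→E1; Aggressive→E3.
The unique mutual best reply is (Aggressive, E3), giving (13, 13).
Incumbent earns 10 sequentially versus 13 at the Nash outcome: worse off.

worse off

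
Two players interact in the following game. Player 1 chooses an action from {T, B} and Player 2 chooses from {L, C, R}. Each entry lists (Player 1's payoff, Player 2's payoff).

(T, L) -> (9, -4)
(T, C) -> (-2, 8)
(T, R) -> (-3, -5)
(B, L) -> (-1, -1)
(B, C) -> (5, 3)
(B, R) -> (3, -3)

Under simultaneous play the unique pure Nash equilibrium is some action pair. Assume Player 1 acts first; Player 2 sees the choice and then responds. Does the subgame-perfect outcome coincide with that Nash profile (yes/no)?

Backward induction with Player 1 moving first.
- T: BR = C, leader payoff -2.
- B: BR = C, leader payoff 5.
Maximizing over -2, 5, Player 1 chooses B. Subgame-perfect outcome: (B, C) with payoffs (5, 3).
Under simultaneous play:
Player 1's best replies: L→T; C→B; R→B.
Player 2's best replies: T→C; B→C.
Only (B, C) has each player best-responding; Nash payoffs (5, 3).
Sequential outcome (B, C) coincides with the Nash profile (B, C).

yes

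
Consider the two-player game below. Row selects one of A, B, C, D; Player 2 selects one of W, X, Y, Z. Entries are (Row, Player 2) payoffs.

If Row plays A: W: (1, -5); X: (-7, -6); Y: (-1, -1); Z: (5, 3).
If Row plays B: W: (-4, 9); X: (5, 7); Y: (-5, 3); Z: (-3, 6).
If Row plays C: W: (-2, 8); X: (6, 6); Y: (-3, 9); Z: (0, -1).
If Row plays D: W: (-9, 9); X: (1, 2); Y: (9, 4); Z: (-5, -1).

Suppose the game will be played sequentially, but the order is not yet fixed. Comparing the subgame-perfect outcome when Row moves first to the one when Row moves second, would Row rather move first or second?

If Row leads: Player 2's best replies are A→Z, B→W, C→Y, D→W; Row's induced payoffs 5, -4, -3, -9; outcome (A, Z), payoffs (5, 3).
If Player 2 leads: Row's best replies are W→A, X→C, Y→D, Z→A; Player 2's induced payoffs -5, 6, 4, 3; outcome (C, X), payoffs (6, 6).
Row gets 5 moving first and 6 moving second, so Row prefers to move second.

second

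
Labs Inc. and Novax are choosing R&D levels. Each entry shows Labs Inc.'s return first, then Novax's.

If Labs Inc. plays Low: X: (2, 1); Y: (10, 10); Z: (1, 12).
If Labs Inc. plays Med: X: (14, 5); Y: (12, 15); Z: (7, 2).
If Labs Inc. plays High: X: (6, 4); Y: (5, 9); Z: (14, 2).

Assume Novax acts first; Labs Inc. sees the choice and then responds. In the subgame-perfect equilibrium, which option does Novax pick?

Backward induction with Novax moving first.
- X: BR = Med, leader payoff 5.
- Y: BR = Med, leader payoff 15.
- Z: BR = High, leader payoff 2.
Maximizing over 5, 15, 2, Novax chooses Y. Subgame-perfect outcome: (Med, Y) with payoffs (12, 15).

Y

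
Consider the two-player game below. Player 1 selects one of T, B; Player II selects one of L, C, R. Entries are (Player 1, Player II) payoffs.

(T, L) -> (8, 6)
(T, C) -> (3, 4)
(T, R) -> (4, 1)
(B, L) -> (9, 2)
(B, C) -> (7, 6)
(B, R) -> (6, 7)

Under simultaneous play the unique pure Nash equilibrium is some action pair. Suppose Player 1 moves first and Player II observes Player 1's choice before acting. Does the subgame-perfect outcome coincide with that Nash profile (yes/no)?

no

Solve by backward induction (Player 1 leads).
- T: BR = L, leader payoff 8.
- B: BR = R, leader payoff 6.
Maximizing over 8, 6, Player 1 chooses T. Subgame-perfect outcome: (T, L) with payoffs (8, 6).
For the simultaneous game, intersect best replies.
Player 1's best replies: L→B; C→B; R→B.
Player II's best replies: T→L; B→R.
The unique mutual best reply is (B, R), giving (6, 7).
Sequential outcome (T, L) differs from the Nash profile (B, R).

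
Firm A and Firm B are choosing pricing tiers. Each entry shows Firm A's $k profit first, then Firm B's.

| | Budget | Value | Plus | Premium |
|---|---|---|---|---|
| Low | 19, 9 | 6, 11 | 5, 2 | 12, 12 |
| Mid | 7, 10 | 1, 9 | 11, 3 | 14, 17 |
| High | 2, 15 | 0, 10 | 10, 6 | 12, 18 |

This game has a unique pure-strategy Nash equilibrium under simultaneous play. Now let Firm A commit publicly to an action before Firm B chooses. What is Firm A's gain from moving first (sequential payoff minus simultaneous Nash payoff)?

Work backward from Firm B's decision.
- Low: BR = Premium, leader payoff 12.
- Mid: BR = Premium, leader payoff 14.
- High: BR = Premium, leader payoff 12.
Maximizing over 12, 14, 12, Firm A chooses Mid. Subgame-perfect outcome: (Mid, Premium) with payoffs (14, 17).
Under simultaneous play:
Firm A's best replies: Budget→Low; Value→Low; Plus→Mid; Premium→Mid.
Firm B's best replies: Low→Premium; Mid→Premium; High→Premium.
The unique mutual best reply is (Mid, Premium), giving (14, 17).
Firm A's commitment gain: 14 − 14 = 0.

0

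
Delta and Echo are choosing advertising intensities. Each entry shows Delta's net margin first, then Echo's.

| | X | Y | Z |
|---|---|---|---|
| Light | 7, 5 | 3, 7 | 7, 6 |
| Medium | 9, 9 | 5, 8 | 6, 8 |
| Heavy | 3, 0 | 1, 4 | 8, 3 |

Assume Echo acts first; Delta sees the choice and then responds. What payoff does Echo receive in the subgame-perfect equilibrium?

Backward induction with Echo moving first.
- X → Delta plays Medium (best of 7, 9, 3); Echo gets 9.
- Y → Delta plays Medium (best of 3, 5, 1); Echo gets 8.
- Z → Delta plays Heavy (best of 7, 6, 8); Echo gets 3.
Maximizing over 9, 8, 3, Echo chooses X. Subgame-perfect outcome: (Medium, X) with payoffs (9, 9).

9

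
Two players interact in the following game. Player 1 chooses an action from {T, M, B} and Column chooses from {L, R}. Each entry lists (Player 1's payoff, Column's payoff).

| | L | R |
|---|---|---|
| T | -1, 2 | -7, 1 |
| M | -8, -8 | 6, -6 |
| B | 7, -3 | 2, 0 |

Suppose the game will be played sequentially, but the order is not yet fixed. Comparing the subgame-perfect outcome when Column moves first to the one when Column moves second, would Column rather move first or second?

If Player 1 leads: Column's best replies are T→L, M→R, B→R; Player 1's induced payoffs -1, 6, 2; outcome (M, R), payoffs (6, -6).
If Column leads: Player 1's best replies are L→B, R→M; Column's induced payoffs -3, -6; outcome (B, L), payoffs (7, -3).
Column gets -3 moving first and -6 moving second, so Column prefers to move first.

first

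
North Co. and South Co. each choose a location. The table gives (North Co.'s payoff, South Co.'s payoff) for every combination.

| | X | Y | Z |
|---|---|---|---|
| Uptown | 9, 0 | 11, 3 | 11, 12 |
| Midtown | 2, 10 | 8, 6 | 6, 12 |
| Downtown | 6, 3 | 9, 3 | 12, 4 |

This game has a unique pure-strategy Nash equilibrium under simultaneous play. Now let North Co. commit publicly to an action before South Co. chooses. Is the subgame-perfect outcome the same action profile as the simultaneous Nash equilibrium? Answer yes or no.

yes

South Co. best-responds to each possible North Co. move:
- Uptown → South Co. plays Z (best of 0, 3, 12); North Co. gets 11.
- Midtown → South Co. plays Z (best of 10, 6, 12); North Co. gets 6.
- Downtown → South Co. plays Z (best of 3, 3, 4); North Co. gets 12.
North Co.'s induced payoffs are 11, 6, 12, so North Co. commits to Downtown. Subgame-perfect outcome: (Downtown, Z) with payoffs (12, 4).
For the simultaneous game, intersect best replies.
North Co.'s best replies: X→Uptown; Y→Uptown; Z→Downtown.
South Co.'s best replies: Uptown→Z; Midtown→Z; Downtown→Z.
Only (Downtown, Z) has each player best-responding; Nash payoffs (12, 4).
Sequential outcome (Downtown, Z) coincides with the Nash profile (Downtown, Z).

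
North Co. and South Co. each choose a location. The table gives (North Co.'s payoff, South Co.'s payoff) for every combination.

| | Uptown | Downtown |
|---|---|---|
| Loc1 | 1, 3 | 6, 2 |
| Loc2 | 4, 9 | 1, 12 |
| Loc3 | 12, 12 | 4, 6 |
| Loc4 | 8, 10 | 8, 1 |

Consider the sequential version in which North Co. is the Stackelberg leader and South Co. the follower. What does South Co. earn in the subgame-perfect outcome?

Backward induction with North Co. moving first.
- Loc1: BR = Uptown, leader payoff 1.
- Loc2: BR = Downtown, leader payoff 1.
- Loc3: BR = Uptown, leader payoff 12.
- Loc4: BR = Uptown, leader payoff 8.
North Co.'s induced payoffs are 1, 1, 12, 8, so North Co. commits to Loc3. Subgame-perfect outcome: (Loc3, Uptown) with payoffs (12, 12).

12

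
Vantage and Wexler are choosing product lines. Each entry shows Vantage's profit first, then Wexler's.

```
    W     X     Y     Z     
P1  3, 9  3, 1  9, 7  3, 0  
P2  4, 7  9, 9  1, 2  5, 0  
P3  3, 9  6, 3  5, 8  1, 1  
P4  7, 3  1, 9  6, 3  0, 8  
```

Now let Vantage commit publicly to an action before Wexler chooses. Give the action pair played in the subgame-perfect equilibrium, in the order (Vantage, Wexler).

(P2, X)

Work backward from Wexler's decision.
- P1: Wexler compares 9, 1, 7, 0 and picks W; Vantage would get 3.
- P2: Wexler compares 7, 9, 2, 0 and picks X; Vantage would get 9.
- P3: Wexler compares 9, 3, 8, 1 and picks W; Vantage would get 3.
- P4: Wexler compares 3, 9, 3, 8 and picks X; Vantage would get 1.
Maximizing over 3, 9, 3, 1, Vantage chooses P2. Subgame-perfect outcome: (P2, X) with payoffs (9, 9).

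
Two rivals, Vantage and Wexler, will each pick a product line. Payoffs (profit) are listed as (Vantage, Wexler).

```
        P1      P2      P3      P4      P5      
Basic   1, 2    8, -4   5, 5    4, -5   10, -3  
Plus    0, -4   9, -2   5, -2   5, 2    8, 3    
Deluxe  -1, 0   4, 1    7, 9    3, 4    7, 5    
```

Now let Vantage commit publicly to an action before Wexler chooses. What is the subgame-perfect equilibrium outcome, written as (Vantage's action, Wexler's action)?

(Plus, P5)

Solve by backward induction (Vantage leads).
- Basic → Wexler plays P3 (best of 2, -4, 5, -5, -3); Vantage gets 5.
- Plus → Wexler plays P5 (best of -4, -2, -2, 2, 3); Vantage gets 8.
- Deluxe → Wexler plays P3 (best of 0, 1, 9, 4, 5); Vantage gets 7.
Vantage's induced payoffs are 5, 8, 7, so Vantage commits to Plus. Subgame-perfect outcome: (Plus, P5) with payoffs (8, 3).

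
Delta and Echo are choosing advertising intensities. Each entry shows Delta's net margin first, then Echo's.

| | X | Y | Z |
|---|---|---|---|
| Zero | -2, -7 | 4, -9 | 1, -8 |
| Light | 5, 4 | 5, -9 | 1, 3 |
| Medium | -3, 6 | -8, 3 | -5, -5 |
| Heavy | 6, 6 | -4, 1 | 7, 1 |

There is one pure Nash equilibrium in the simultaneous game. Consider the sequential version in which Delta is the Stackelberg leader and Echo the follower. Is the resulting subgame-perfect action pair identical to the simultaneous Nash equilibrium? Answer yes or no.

yes

Echo best-responds to each possible Delta move:
- Zero: BR = X, leader payoff -2.
- Light: BR = X, leader payoff 5.
- Medium: BR = X, leader payoff -3.
- Heavy: BR = X, leader payoff 6.
Delta's induced payoffs are -2, 5, -3, 6, so Delta commits to Heavy. Subgame-perfect outcome: (Heavy, X) with payoffs (6, 6).
Now find the simultaneous Nash equilibrium.
Delta's best replies: X→Heavy; Y→Light; Z→Heavy.
Echo's best replies: Zero→X; Light→X; Medium→X; Heavy→X.
The unique mutual best reply is (Heavy, X), giving (6, 6).
Sequential outcome (Heavy, X) coincides with the Nash profile (Heavy, X).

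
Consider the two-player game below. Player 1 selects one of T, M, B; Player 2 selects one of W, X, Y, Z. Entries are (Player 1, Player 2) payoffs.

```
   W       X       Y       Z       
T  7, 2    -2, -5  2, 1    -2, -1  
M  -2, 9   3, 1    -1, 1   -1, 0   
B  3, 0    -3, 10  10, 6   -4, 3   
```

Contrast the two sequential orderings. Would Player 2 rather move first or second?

first

If Player 1 leads: Player 2's best replies are T→W, M→W, B→X; Player 1's induced payoffs 7, -2, -3; outcome (T, W), payoffs (7, 2).
If Player 2 leads: Player 1's best replies are W→T, X→M, Y→B, Z→M; Player 2's induced payoffs 2, 1, 6, 0; outcome (B, Y), payoffs (10, 6).
Player 2 gets 6 moving first and 2 moving second, so Player 2 prefers to move first.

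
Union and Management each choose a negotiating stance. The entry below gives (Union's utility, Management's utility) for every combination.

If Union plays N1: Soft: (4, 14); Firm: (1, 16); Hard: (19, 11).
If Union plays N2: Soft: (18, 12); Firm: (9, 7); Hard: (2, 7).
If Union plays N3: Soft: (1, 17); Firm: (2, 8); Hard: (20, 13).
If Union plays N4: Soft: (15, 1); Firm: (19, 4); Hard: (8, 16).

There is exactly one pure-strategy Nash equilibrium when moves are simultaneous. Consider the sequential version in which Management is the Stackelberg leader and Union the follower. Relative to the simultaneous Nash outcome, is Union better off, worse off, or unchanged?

Union best-responds to each possible Management move:
- Soft: Union compares 4, 18, 1, 15 and picks N2; Management would get 12.
- Firm: Union compares 1, 9, 2, 19 and picks N4; Management would get 4.
- Hard: Union compares 19, 2, 20, 8 and picks N3; Management would get 13.
Maximizing over 12, 4, 13, Management chooses Hard. Subgame-perfect outcome: (N3, Hard) with payoffs (20, 13).
Now find the simultaneous Nash equilibrium.
Union's best replies: Soft→N2; Firm→N4; Hard→N3.
Management's best replies: N1→Firm; N2→Soft; N3→Soft; N4→Hard.
The unique mutual best reply is (N2, Soft), giving (18, 12).
Union earns 20 sequentially versus 18 at the Nash outcome: better off.

better off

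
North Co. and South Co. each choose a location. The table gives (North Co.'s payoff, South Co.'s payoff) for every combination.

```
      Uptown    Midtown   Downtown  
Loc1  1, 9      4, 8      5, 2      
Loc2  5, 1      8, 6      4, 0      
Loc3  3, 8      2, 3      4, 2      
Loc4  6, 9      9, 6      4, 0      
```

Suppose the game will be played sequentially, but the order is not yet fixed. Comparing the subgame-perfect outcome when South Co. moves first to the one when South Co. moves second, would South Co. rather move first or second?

first

If North Co. leads: South Co.'s best replies are Loc1→Uptown, Loc2→Midtown, Loc3→Uptown, Loc4→Uptown; North Co.'s induced payoffs 1, 8, 3, 6; outcome (Loc2, Midtown), payoffs (8, 6).
If South Co. leads: North Co.'s best replies are Uptown→Loc4, Midtown→Loc4, Downtown→Loc1; South Co.'s induced payoffs 9, 6, 2; outcome (Loc4, Uptown), payoffs (6, 9).
South Co. gets 9 moving first and 6 moving second, so South Co. prefers to move first.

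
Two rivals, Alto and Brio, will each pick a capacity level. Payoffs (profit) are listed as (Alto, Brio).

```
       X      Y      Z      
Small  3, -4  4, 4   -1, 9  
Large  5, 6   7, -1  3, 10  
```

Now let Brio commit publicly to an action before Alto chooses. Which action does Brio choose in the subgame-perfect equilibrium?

Alto best-responds to each possible Brio move:
- X: Alto compares 3, 5 and picks Large; Brio would get 6.
- Y: Alto compares 4, 7 and picks Large; Brio would get -1.
- Z: Alto compares -1, 3 and picks Large; Brio would get 10.
Maximizing over 6, -1, 10, Brio chooses Z. Subgame-perfect outcome: (Large, Z) with payoffs (3, 10).

Z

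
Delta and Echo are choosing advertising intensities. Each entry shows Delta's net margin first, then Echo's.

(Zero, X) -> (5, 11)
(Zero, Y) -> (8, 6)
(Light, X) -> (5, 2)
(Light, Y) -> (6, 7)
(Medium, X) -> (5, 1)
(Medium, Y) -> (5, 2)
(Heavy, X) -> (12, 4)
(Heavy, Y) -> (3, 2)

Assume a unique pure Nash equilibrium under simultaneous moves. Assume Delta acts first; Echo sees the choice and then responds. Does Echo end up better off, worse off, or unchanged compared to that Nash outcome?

unchanged

Backward induction with Delta moving first.
- Zero: Echo compares 11, 6 and picks X; Delta would get 5.
- Light: Echo compares 2, 7 and picks Y; Delta would get 6.
- Medium: Echo compares 1, 2 and picks Y; Delta would get 5.
- Heavy: Echo compares 4, 2 and picks X; Delta would get 12.
Among 5, 6, 5, 12, the best is 12 at Heavy. Subgame-perfect outcome: (Heavy, X) with payoffs (12, 4).
Under simultaneous play:
Delta's best replies: X→Heavy; Y→Zero.
Echo's best replies: Zero→X; Light→Y; Medium→Y; Heavy→X.
Only (Heavy, X) has each player best-responding; Nash payoffs (12, 4).
Echo earns 4 sequentially versus 4 at the Nash outcome: unchanged.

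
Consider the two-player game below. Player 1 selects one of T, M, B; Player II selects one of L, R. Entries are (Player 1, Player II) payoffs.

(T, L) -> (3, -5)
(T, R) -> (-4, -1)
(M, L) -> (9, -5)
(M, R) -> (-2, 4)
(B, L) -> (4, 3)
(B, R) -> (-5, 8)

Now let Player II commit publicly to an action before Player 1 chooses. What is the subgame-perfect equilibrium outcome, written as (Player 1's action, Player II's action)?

(M, R)

Work backward from Player 1's decision.
- L → Player 1 plays M (best of 3, 9, 4); Player II gets -5.
- R → Player 1 plays M (best of -4, -2, -5); Player II gets 4.
Player II's induced payoffs are -5, 4, so Player II commits to R. Subgame-perfect outcome: (M, R) with payoffs (-2, 4).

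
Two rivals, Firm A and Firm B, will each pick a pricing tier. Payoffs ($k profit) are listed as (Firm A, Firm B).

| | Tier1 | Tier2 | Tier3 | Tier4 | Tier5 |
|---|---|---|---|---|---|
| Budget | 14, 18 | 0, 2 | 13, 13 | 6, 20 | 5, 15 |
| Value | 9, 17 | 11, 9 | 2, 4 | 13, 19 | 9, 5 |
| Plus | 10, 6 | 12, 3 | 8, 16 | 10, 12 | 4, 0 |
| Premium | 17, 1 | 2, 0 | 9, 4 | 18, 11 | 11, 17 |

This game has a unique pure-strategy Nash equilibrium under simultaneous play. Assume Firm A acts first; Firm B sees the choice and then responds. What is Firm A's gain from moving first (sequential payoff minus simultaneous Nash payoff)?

Firm B best-responds to each possible Firm A move:
- Budget → Firm B plays Tier4 (best of 18, 2, 13, 20, 15); Firm A gets 6.
- Value → Firm B plays Tier4 (best of 17, 9, 4, 19, 5); Firm A gets 13.
- Plus → Firm B plays Tier3 (best of 6, 3, 16, 12, 0); Firm A gets 8.
- Premium → Firm B plays Tier5 (best of 1, 0, 4, 11, 17); Firm A gets 11.
Among 6, 13, 8, 11, the best is 13 at Value. Subgame-perfect outcome: (Value, Tier4) with payoffs (13, 19).
Under simultaneous play:
Firm A's best replies: Tier1→Premium; Tier2→Plus; Tier3→Budget; Tier4→Premium; Tier5→Premium.
Firm B's best replies: Budget→Tier4; Value→Tier4; Plus→Tier3; Premium→Tier5.
Only (Premium, Tier5) has each player best-responding; Nash payoffs (11, 17).
Firm A's commitment gain: 13 − 11 = 2.

2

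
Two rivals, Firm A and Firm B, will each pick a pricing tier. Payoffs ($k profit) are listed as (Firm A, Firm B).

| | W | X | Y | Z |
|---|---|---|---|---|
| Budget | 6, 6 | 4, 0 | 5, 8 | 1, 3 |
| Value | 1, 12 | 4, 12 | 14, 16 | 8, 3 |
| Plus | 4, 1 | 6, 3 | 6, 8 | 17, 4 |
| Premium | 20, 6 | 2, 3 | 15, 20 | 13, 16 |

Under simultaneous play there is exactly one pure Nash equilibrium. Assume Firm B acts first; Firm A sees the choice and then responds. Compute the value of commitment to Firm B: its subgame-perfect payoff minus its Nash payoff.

0

Work backward from Firm A's decision.
- W: BR = Premium, leader payoff 6.
- X: BR = Plus, leader payoff 3.
- Y: BR = Premium, leader payoff 20.
- Z: BR = Plus, leader payoff 4.
Firm B's induced payoffs are 6, 3, 20, 4, so Firm B commits to Y. Subgame-perfect outcome: (Premium, Y) with payoffs (15, 20).
Under simultaneous play:
Firm A's best replies: W→Premium; X→Plus; Y→Premium; Z→Plus.
Firm B's best replies: Budget→Y; Value→Y; Plus→Y; Premium→Y.
Only (Premium, Y) has each player best-responding; Nash payoffs (15, 20).
Firm B's commitment gain: 20 − 20 = 0.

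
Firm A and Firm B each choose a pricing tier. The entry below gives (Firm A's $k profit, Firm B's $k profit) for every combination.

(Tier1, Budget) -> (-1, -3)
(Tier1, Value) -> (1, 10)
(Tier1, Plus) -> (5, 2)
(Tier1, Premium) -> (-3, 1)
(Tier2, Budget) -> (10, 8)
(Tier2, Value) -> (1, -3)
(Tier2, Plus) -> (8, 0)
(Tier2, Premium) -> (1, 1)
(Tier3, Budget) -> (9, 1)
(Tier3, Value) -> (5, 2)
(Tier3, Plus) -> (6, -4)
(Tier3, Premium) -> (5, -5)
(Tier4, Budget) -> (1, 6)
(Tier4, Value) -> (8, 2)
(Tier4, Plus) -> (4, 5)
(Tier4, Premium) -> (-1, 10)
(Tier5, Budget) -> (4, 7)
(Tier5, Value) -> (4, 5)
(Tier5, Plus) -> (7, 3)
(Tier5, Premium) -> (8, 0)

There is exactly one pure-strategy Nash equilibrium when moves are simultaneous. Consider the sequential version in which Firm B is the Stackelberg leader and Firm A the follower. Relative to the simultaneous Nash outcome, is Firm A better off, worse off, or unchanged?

Backward induction with Firm B moving first.
- Budget: BR = Tier2, leader payoff 8.
- Value: BR = Tier4, leader payoff 2.
- Plus: BR = Tier2, leader payoff 0.
- Premium: BR = Tier5, leader payoff 0.
Firm B's induced payoffs are 8, 2, 0, 0, so Firm B commits to Budget. Subgame-perfect outcome: (Tier2, Budget) with payoffs (10, 8).
Under simultaneous play:
Firm A's best replies: Budget→Tier2; Value→Tier4; Plus→Tier2; Premium→Tier5.
Firm B's best replies: Tier1→Value; Tier2→Budget; Tier3→Value; Tier4→Premium; Tier5→Budget.
The unique mutual best reply is (Tier2, Budget), giving (10, 8).
Firm A earns 10 sequentially versus 10 at the Nash outcome: unchanged.

unchanged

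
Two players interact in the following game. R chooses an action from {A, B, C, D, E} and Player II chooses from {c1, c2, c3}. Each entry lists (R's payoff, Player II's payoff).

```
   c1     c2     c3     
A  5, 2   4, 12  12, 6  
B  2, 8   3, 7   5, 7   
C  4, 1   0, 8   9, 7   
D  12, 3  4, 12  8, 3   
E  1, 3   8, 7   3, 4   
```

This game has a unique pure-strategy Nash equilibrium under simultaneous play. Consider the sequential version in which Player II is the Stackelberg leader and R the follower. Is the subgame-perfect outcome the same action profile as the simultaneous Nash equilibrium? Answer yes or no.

yes

Work backward from R's decision.
- c1 → R plays D (best of 5, 2, 4, 12, 1); Player II gets 3.
- c2 → R plays E (best of 4, 3, 0, 4, 8); Player II gets 7.
- c3 → R plays A (best of 12, 5, 9, 8, 3); Player II gets 6.
Maximizing over 3, 7, 6, Player II chooses c2. Subgame-perfect outcome: (E, c2) with payoffs (8, 7).
Under simultaneous play:
R's best replies: c1→D; c2→E; c3→A.
Player II's best replies: A→c2; B→c1; C→c2; D→c2; E→c2.
The unique mutual best reply is (E, c2), giving (8, 7).
Sequential outcome (E, c2) coincides with the Nash profile (E, c2).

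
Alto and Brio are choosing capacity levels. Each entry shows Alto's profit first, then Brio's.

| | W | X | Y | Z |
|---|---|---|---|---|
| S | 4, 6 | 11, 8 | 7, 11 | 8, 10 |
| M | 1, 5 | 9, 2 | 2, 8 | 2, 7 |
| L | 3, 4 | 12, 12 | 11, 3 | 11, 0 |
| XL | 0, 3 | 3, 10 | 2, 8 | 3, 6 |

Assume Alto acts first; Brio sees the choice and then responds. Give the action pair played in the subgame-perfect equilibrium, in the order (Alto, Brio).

Brio best-responds to each possible Alto move:
- S: Brio compares 6, 8, 11, 10 and picks Y; Alto would get 7.
- M: Brio compares 5, 2, 8, 7 and picks Y; Alto would get 2.
- L: Brio compares 4, 12, 3, 0 and picks X; Alto would get 12.
- XL: Brio compares 3, 10, 8, 6 and picks X; Alto would get 3.
Maximizing over 7, 2, 12, 3, Alto chooses L. Subgame-perfect outcome: (L, X) with payoffs (12, 12).

(L, X)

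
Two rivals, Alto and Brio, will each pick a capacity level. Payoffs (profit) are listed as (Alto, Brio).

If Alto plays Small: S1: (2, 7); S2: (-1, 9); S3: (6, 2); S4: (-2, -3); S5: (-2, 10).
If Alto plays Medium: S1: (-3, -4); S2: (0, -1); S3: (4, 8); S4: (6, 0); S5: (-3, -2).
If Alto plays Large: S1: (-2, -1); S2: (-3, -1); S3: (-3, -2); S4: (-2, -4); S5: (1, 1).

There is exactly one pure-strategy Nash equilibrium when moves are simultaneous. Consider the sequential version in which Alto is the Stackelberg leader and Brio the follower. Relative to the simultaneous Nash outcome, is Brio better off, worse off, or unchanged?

Solve by backward induction (Alto leads).
- Small → Brio plays S5 (best of 7, 9, 2, -3, 10); Alto gets -2.
- Medium → Brio plays S3 (best of -4, -1, 8, 0, -2); Alto gets 4.
- Large → Brio plays S5 (best of -1, -1, -2, -4, 1); Alto gets 1.
Alto's induced payoffs are -2, 4, 1, so Alto commits to Medium. Subgame-perfect outcome: (Medium, S3) with payoffs (4, 8).
For the simultaneous game, intersect best replies.
Alto's best replies: S1→Small; S2→Medium; S3→Small; S4→Medium; S5→Large.
Brio's best replies: Small→S5; Medium→S3; Large→S5.
Only (Large, S5) has each player best-responding; Nash payoffs (1, 1).
Brio earns 8 sequentially versus 1 at the Nash outcome: better off.

better off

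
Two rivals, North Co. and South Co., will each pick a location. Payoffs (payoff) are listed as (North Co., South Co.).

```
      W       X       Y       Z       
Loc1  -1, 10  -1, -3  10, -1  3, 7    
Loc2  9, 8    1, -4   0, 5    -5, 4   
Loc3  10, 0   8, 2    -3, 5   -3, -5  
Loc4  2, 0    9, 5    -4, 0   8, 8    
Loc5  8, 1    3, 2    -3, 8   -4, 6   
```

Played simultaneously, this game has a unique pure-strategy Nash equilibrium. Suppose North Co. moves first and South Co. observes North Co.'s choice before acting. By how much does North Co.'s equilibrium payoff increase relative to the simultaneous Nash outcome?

1

Solve by backward induction (North Co. leads).
- Loc1 → South Co. plays W (best of 10, -3, -1, 7); North Co. gets -1.
- Loc2 → South Co. plays W (best of 8, -4, 5, 4); North Co. gets 9.
- Loc3 → South Co. plays Y (best of 0, 2, 5, -5); North Co. gets -3.
- Loc4 → South Co. plays Z (best of 0, 5, 0, 8); North Co. gets 8.
- Loc5 → South Co. plays Y (best of 1, 2, 8, 6); North Co. gets -3.
Maximizing over -1, 9, -3, 8, -3, North Co. chooses Loc2. Subgame-perfect outcome: (Loc2, W) with payoffs (9, 8).
Now find the simultaneous Nash equilibrium.
North Co.'s best replies: W→Loc3; X→Loc4; Y→Loc1; Z→Loc4.
South Co.'s best replies: Loc1→W; Loc2→W; Loc3→Y; Loc4→Z; Loc5→Y.
The unique mutual best reply is (Loc4, Z), giving (8, 8).
North Co.'s commitment gain: 9 − 8 = 1.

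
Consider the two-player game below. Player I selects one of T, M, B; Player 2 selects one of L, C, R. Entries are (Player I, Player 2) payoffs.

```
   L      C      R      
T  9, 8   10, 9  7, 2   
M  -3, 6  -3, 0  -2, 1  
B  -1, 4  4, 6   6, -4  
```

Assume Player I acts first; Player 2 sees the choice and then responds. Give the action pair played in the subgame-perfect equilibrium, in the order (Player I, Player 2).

(T, C)

Backward induction with Player I moving first.
- T → Player 2 plays C (best of 8, 9, 2); Player I gets 10.
- M → Player 2 plays L (best of 6, 0, 1); Player I gets -3.
- B → Player 2 plays C (best of 4, 6, -4); Player I gets 4.
Maximizing over 10, -3, 4, Player I chooses T. Subgame-perfect outcome: (T, C) with payoffs (10, 9).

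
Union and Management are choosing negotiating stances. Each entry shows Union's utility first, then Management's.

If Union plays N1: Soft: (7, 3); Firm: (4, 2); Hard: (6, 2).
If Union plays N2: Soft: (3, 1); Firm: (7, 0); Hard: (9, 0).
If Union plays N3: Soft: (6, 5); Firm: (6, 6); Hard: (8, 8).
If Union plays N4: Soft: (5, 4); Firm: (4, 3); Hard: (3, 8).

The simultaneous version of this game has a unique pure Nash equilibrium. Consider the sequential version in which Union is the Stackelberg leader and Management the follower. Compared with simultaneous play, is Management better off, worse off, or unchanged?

better off

Backward induction with Union moving first.
- N1: Management compares 3, 2, 2 and picks Soft; Union would get 7.
- N2: Management compares 1, 0, 0 and picks Soft; Union would get 3.
- N3: Management compares 5, 6, 8 and picks Hard; Union would get 8.
- N4: Management compares 4, 3, 8 and picks Hard; Union would get 3.
Maximizing over 7, 3, 8, 3, Union chooses N3. Subgame-perfect outcome: (N3, Hard) with payoffs (8, 8).
Under simultaneous play:
Union's best replies: Soft→N1; Firm→N2; Hard→N2.
Management's best replies: N1→Soft; N2→Soft; N3→Hard; N4→Hard.
The unique mutual best reply is (N1, Soft), giving (7, 3).
Management earns 8 sequentially versus 3 at the Nash outcome: better off.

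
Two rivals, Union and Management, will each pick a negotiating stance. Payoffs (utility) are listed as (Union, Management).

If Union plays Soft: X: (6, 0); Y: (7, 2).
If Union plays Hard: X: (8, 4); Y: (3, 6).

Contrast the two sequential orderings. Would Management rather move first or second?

first

If Union leads: Management's best replies are Soft→Y, Hard→Y; Union's induced payoffs 7, 3; outcome (Soft, Y), payoffs (7, 2).
If Management leads: Union's best replies are X→Hard, Y→Soft; Management's induced payoffs 4, 2; outcome (Hard, X), payoffs (8, 4).
Management gets 4 moving first and 2 moving second, so Management prefers to move first.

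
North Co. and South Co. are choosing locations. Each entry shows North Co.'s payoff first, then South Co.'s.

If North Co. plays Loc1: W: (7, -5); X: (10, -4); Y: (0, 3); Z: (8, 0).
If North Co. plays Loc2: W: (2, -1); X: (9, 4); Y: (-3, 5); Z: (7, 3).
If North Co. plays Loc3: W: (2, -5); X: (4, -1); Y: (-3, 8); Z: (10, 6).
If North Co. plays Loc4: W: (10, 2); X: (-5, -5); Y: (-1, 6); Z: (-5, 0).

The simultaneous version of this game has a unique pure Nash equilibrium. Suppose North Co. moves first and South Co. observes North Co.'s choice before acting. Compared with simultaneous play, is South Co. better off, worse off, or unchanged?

unchanged

South Co. best-responds to each possible North Co. move:
- Loc1: BR = Y, leader payoff 0.
- Loc2: BR = Y, leader payoff -3.
- Loc3: BR = Y, leader payoff -3.
- Loc4: BR = Y, leader payoff -1.
Among 0, -3, -3, -1, the best is 0 at Loc1. Subgame-perfect outcome: (Loc1, Y) with payoffs (0, 3).
For the simultaneous game, intersect best replies.
North Co.'s best replies: W→Loc4; X→Loc1; Y→Loc1; Z→Loc3.
South Co.'s best replies: Loc1→Y; Loc2→Y; Loc3→Y; Loc4→Y.
Only (Loc1, Y) has each player best-responding; Nash payoffs (0, 3).
South Co. earns 3 sequentially versus 3 at the Nash outcome: unchanged.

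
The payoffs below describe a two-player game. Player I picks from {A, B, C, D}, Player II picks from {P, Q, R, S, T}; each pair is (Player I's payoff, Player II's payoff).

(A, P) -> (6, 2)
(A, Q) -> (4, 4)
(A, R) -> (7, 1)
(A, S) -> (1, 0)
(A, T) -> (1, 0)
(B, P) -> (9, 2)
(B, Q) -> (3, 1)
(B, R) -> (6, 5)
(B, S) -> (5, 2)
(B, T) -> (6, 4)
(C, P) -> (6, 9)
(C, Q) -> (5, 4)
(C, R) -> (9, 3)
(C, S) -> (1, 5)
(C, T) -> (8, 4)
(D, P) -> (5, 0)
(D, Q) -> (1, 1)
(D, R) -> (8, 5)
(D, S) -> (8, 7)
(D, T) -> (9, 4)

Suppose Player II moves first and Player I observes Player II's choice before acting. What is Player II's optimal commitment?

S

Player I best-responds to each possible Player II move:
- P → Player I plays B (best of 6, 9, 6, 5); Player II gets 2.
- Q → Player I plays C (best of 4, 3, 5, 1); Player II gets 4.
- R → Player I plays C (best of 7, 6, 9, 8); Player II gets 3.
- S → Player I plays D (best of 1, 5, 1, 8); Player II gets 7.
- T → Player I plays D (best of 1, 6, 8, 9); Player II gets 4.
Among 2, 4, 3, 7, 4, the best is 7 at S. Subgame-perfect outcome: (D, S) with payoffs (8, 7).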